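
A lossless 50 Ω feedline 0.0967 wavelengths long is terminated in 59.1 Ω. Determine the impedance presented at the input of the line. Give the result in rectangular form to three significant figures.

Z_in ≈ 52.3 − j8.24 Ω

βl = 2π × 0.0967 = 34.8°
tan(βl) = tan(34.8°) = 0.695
Z_in = Z_0·(Z_L + jZ_0·tanβl)/(Z_0 + jZ_L·tanβl)
     = 50·(59.1 + j34.8)/(50 + j41.1)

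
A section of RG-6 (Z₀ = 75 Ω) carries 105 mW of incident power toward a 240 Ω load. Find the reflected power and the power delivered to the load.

P_reflected ≈ 28.8 mW; P_delivered ≈ 76.2 mW

Γ = (240 − 75)/(240 + 75) = 0.524
|Γ|² = 0.274
P_refl = |Γ|²·P_inc = 28.8 mW, P_del = (1 − |Γ|²)·P_inc = 76.2 mW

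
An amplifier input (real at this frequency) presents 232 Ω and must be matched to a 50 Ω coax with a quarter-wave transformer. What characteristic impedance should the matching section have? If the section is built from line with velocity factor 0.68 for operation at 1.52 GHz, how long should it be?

Z_qwt = √(Z_0·R_L) = √(50 × 232) = √11600
λ = 0.68·c/f = 0.134 m, so l = λ/4 = 0.0336 m

Z_qwt ≈ 108 Ω; length ≈ 3.36 cm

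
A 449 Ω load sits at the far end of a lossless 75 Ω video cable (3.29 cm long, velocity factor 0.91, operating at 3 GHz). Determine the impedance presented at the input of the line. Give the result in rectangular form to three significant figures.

λ = v/f = 0.91·c / 3 GHz = 0.091 m
βl = 2π·l/λ = 2π × 0.362 = 130°
tan(βl) = tan(130°) = -1.19
Z_in = Z_0·(Z_L + jZ_0·tanβl)/(Z_0 + jZ_L·tanβl)
     = 75·(449 − j88.9)/(75 − j532)

Z_in ≈ 21 + j60.3 Ω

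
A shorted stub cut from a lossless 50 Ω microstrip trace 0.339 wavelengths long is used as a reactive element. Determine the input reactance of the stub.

βl = 2π × 0.339 = 122°
tan(βl) = -1.6
For a shorted stub, Z_in = jZ_0·tan(βl)

X_in ≈ -79.9 Ω (capacitive)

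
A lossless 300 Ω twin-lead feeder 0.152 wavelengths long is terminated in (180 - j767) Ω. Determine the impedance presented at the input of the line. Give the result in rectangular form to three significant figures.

Z_in ≈ 24.5 − j78.8 Ω

βl = 2π × 0.152 = 54.7°
tan(βl) = tan(54.7°) = 1.41
Z_in = Z_0·(Z_L + jZ_0·tanβl)/(Z_0 + jZ_L·tanβl)
     = 300·(180 − j343)/(1380 + j254)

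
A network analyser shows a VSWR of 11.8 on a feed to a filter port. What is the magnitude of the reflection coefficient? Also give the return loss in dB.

|Γ| = (S − 1)/(S + 1) = (11.8 − 1)/(11.8 + 1) = 10.8/12.8
RL = −20·log₁₀|Γ| = −20·log₁₀(0.844)

|Γ| ≈ 0.844; return loss ≈ 1.48 dB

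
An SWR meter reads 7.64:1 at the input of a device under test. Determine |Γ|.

|Γ| ≈ 0.769

|Γ| = (S − 1)/(S + 1) = (7.64 − 1)/(7.64 + 1) = 6.64/8.64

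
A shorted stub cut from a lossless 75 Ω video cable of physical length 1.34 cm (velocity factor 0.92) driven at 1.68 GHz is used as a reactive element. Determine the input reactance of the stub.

X_in ≈ 42.2 Ω (inductive)

λ = v/f = 0.92·c / 1.68 GHz = 0.164 m
βl = 2π·l/λ = 2π × 0.0816 = 29.4°
tan(βl) = 0.563
For a shorted stub, Z_in = jZ_0·tan(βl)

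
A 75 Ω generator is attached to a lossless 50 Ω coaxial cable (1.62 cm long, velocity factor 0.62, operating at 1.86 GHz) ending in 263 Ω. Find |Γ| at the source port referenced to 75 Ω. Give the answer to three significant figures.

λ = v/f = 0.62·c / 1.86 GHz = 0.1 m
βl = 2π·l/λ = 2π × 0.162 = 58.3°
tan(βl) = 1.62
Z_in = Z_0·(Z_L + jZ_0·tanβl)/(Z_0 + jZ_L·tanβl) = 12.9 − j29.3 Ω
Γ_s = (Z_in − Z_s)/(Z_in + Z_s) = (-62.1 − j29.3)/(87.9 − j29.3), |Γ_s| = 0.74

|Γ| ≈ 0.74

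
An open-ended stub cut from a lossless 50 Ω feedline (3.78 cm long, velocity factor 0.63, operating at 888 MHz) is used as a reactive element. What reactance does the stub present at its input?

λ = v/f = 0.63·c / 888 MHz = 0.213 m
βl = 2π·l/λ = 2π × 0.178 = 63.9°
tan(βl) = 2.04
For an open-ended stub, Z_in = −jZ_0·cot(βl) = −jZ_0/tan(βl)

X_in ≈ -24.5 Ω (capacitive)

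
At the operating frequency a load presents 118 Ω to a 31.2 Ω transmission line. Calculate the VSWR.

VSWR ≈ 3.78

Γ = (118 − 31.2)/(118 + 31.2) = 0.582
VSWR = (1 + 0.582)/(1 − 0.582)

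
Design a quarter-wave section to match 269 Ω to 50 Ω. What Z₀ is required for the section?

Z_qwt = √(Z_0·R_L) = √(50 × 269) = √13450

Z_qwt ≈ 116 Ω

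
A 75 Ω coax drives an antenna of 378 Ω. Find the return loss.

RL ≈ 3.49 dB

Γ = (378 − 75)/(378 + 75) = 0.669
RL = −20·log₁₀|Γ| = −20·log₁₀(0.669)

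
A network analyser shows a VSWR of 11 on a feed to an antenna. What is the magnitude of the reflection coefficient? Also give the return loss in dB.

|Γ| ≈ 0.833; return loss ≈ 1.58 dB

|Γ| = (S − 1)/(S + 1) = (11 − 1)/(11 + 1) = 10/12
RL = −20·log₁₀|Γ| = −20·log₁₀(0.833)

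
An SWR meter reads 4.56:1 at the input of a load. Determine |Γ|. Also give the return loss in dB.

|Γ| ≈ 0.64; return loss ≈ 3.87 dB

|Γ| = (S − 1)/(S + 1) = (4.56 − 1)/(4.56 + 1) = 3.56/5.56
RL = −20·log₁₀|Γ| = −20·log₁₀(0.64)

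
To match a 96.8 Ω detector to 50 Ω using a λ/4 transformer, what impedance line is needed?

Z_qwt = √(Z_0·R_L) = √(50 × 96.8) = √4840

Z_qwt ≈ 69.6 Ω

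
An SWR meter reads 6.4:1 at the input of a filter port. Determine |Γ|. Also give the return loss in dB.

|Γ| ≈ 0.73; return loss ≈ 2.74 dB

|Γ| = (S − 1)/(S + 1) = (6.4 − 1)/(6.4 + 1) = 5.4/7.4
RL = −20·log₁₀|Γ| = −20·log₁₀(0.73)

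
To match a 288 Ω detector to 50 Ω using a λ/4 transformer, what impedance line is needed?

Z_qwt ≈ 120 Ω

Z_qwt = √(Z_0·R_L) = √(50 × 288) = √14400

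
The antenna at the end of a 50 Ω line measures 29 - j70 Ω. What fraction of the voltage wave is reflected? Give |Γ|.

|Γ| ≈ 0.692

Γ = (Z_L − Z_0)/(Z_L + Z_0) = (-21 − j70)/(79 − j70)
|Γ| = 73.1/106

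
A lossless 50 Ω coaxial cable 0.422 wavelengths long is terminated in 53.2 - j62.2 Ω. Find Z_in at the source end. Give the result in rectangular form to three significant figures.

βl = 2π × 0.422 = 152°
tan(βl) = tan(152°) = -0.534
Z_in = Z_0·(Z_L + jZ_0·tanβl)/(Z_0 + jZ_L·tanβl)
     = 50·(53.2 − j88.9)/(16.8 − j28.4)

Z_in ≈ 157 + j0.707 Ω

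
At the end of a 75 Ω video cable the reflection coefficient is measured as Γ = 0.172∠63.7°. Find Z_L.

Z_L = Z_0·(1 + Γ)/(1 − Γ) = 75·(1.08 + j0.154)/(0.924 − j0.154)

Z_L ≈ 83 + j26.4 Ω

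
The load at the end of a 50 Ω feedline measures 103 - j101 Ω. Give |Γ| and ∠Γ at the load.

Γ = (Z_L − Z_0)/(Z_L + Z_0) = (53 − j101)/(153 − j101)
|Γ| = 114/183 = 0.622

Γ ≈ 0.622 ∠ -28.9°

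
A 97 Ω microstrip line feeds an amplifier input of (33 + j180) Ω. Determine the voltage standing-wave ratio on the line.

Γ = (Z_L − Z_0)/(Z_L + Z_0) = (-64 + j180)/(130 + j180)
|Γ| = 191/222 = 0.86
VSWR = (1 + |Γ|)/(1 − |Γ|) = 1.86/0.14

VSWR ≈ 13.3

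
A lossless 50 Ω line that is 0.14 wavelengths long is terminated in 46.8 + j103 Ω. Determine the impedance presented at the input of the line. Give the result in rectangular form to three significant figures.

Z_in ≈ 32.9 − j84.7 Ω

βl = 2π × 0.14 = 50.4°
tan(βl) = tan(50.4°) = 1.21
Z_in = Z_0·(Z_L + jZ_0·tanβl)/(Z_0 + jZ_L·tanβl)
     = 50·(46.8 + j163)/(-74.5 + j56.6)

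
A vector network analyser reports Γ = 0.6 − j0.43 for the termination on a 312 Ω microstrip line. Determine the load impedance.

Z_L ≈ 412 − j778 Ω

Z_L = Z_0·(1 + Γ)/(1 − Γ) = 312·(1.6 − j0.43)/(0.4 + j0.43)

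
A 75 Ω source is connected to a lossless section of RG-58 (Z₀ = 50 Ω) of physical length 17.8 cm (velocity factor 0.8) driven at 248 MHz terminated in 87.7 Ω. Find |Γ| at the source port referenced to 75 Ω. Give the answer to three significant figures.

|Γ| ≈ 0.419

λ = v/f = 0.8·c / 248 MHz = 0.968 m
βl = 2π·l/λ = 2π × 0.184 = 66.2°
tan(βl) = 2.27
Z_in = Z_0·(Z_L + jZ_0·tanβl)/(Z_0 + jZ_L·tanβl) = 32 − j14 Ω
Γ_s = (Z_in − Z_s)/(Z_in + Z_s) = (-43 − j14)/(107 − j14), |Γ_s| = 0.419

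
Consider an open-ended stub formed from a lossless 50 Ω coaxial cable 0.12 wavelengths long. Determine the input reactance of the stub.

βl = 2π × 0.12 = 43.2°
tan(βl) = 0.939
For an open-ended stub, Z_in = −jZ_0·cot(βl) = −jZ_0/tan(βl)

X_in ≈ -53.2 Ω (capacitive)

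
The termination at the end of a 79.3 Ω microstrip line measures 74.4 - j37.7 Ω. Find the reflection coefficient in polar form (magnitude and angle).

Γ = (Z_L − Z_0)/(Z_L + Z_0) = (-4.9 − j37.7)/(153.7 − j37.7)
|Γ| = 38/158 = 0.24

Γ ≈ 0.24 ∠ -83.6°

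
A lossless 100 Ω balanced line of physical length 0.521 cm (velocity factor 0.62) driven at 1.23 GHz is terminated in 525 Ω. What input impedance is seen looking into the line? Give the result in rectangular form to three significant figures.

Z_in ≈ 236 − j250 Ω

λ = v/f = 0.62·c / 1.23 GHz = 0.151 m
βl = 2π·l/λ = 2π × 0.0345 = 12.4°
tan(βl) = tan(12.4°) = 0.22
Z_in = Z_0·(Z_L + jZ_0·tanβl)/(Z_0 + jZ_L·tanβl)
     = 100·(525 + j22)/(100 + j115)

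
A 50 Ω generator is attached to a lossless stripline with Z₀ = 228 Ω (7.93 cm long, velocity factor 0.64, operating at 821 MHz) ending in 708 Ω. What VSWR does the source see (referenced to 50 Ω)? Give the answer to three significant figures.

VSWR ≈ 5.37

λ = v/f = 0.64·c / 821 MHz = 0.234 m
βl = 2π·l/λ = 2π × 0.339 = 122°
tan(βl) = -1.6
Z_in = Z_0·(Z_L + jZ_0·tanβl)/(Z_0 + jZ_L·tanβl) = 98.3 + j123 Ω
Γ_s = (Z_in − Z_s)/(Z_in + Z_s) = (48.3 + j123)/(148 + j123), |Γ_s| = 0.686
VSWR = (1 + |Γ_s|)/(1 − |Γ_s|)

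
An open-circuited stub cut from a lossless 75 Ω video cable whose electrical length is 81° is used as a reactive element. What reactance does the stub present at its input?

tan(βl) = 6.31
For an open-circuited stub, Z_in = −jZ_0·cot(βl) = −jZ_0/tan(βl)

X_in ≈ -11.9 Ω (capacitive)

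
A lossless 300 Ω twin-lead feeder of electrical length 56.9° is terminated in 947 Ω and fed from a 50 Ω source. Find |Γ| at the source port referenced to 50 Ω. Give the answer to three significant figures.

tan(βl) = 1.53
Z_in = Z_0·(Z_L + jZ_0·tanβl)/(Z_0 + jZ_L·tanβl) = 130 − j169 Ω
Γ_s = (Z_in − Z_s)/(Z_in + Z_s) = (79.9 − j169)/(180 − j169), |Γ_s| = 0.757

|Γ| ≈ 0.757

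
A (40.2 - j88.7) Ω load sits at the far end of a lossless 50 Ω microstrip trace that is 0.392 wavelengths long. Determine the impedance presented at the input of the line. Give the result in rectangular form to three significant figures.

Z_in ≈ 110 + j135 Ω

βl = 2π × 0.392 = 141°
tan(βl) = tan(141°) = -0.806
Z_in = Z_0·(Z_L + jZ_0·tanβl)/(Z_0 + jZ_L·tanβl)
     = 50·(40.2 − j129)/(-21.5 − j32.4)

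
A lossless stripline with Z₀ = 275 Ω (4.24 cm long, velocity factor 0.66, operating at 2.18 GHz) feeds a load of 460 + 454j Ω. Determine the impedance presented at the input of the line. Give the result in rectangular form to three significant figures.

Z_in ≈ 247 + j358 Ω

λ = v/f = 0.66·c / 2.18 GHz = 0.0908 m
βl = 2π·l/λ = 2π × 0.467 = 168°
tan(βl) = tan(168°) = -0.211
Z_in = Z_0·(Z_L + jZ_0·tanβl)/(Z_0 + jZ_L·tanβl)
     = 275·(460 + j396)/(371 − j97.3)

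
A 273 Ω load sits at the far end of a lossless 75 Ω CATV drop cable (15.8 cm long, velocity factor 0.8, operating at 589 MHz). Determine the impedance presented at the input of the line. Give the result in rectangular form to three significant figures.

Z_in ≈ 44.4 + j73.8 Ω

λ = v/f = 0.8·c / 589 MHz = 0.407 m
βl = 2π·l/λ = 2π × 0.388 = 140°
tan(βl) = tan(140°) = -0.851
Z_in = Z_0·(Z_L + jZ_0·tanβl)/(Z_0 + jZ_L·tanβl)
     = 75·(273 − j63.8)/(75 − j232)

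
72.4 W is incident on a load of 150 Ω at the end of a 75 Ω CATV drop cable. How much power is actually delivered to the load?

P_delivered ≈ 64.4 W

Γ = (150 − 75)/(150 + 75) = 0.333
|Γ|² = 0.111
P_refl = |Γ|²·P_inc = 8.04 W, P_del = (1 − |Γ|²)·P_inc = 64.4 W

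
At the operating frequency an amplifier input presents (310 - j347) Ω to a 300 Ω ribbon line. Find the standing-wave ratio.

Γ = (Z_L − Z_0)/(Z_L + Z_0) = (10 − j347)/(610 − j347)
|Γ| = 347/702 = 0.495
VSWR = (1 + |Γ|)/(1 − |Γ|) = 1.49/0.505

VSWR ≈ 2.96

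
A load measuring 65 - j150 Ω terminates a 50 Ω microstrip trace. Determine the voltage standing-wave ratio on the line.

Γ = (Z_L − Z_0)/(Z_L + Z_0) = (15 − j150)/(115 − j150)
|Γ| = 151/189 = 0.798
VSWR = (1 + |Γ|)/(1 − |Γ|) = 1.8/0.202

VSWR ≈ 8.88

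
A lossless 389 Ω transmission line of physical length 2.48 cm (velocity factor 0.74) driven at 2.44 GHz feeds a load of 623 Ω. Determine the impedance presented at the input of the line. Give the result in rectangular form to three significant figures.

λ = v/f = 0.74·c / 2.44 GHz = 0.091 m
βl = 2π·l/λ = 2π × 0.273 = 98.1°
tan(βl) = tan(98.1°) = -7
Z_in = Z_0·(Z_L + jZ_0·tanβl)/(Z_0 + jZ_L·tanβl)
     = 389·(623 − j2720)/(389 − j4360)

Z_in ≈ 246 + j33.6 Ω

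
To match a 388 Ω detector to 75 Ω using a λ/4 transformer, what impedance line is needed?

Z_qwt ≈ 171 Ω

Z_qwt = √(Z_0·R_L) = √(75 × 388) = √29100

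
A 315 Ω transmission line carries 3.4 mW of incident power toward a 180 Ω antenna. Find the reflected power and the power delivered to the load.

Γ = (180 − 315)/(180 + 315) = -0.273
|Γ|² = 0.0744
P_refl = |Γ|²·P_inc = 0.253 mW, P_del = (1 − |Γ|²)·P_inc = 3.15 mW

P_reflected ≈ 0.253 mW; P_delivered ≈ 3.15 mW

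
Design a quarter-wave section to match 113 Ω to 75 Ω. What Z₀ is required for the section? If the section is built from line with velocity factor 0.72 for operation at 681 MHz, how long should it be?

Z_qwt ≈ 92.1 Ω; length ≈ 7.93 cm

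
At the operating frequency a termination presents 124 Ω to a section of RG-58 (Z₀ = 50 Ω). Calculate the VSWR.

VSWR ≈ 2.48

For a purely resistive load, VSWR = R_L/Z_0 or Z_0/R_L (whichever > 1) = 124/50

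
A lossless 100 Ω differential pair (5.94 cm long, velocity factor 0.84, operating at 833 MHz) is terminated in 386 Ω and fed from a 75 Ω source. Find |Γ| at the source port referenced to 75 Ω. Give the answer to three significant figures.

|Γ| ≈ 0.518

λ = v/f = 0.84·c / 833 MHz = 0.303 m
βl = 2π·l/λ = 2π × 0.196 = 70.7°
tan(βl) = 2.85
Z_in = Z_0·(Z_L + jZ_0·tanβl)/(Z_0 + jZ_L·tanβl) = 28.9 − j32.4 Ω
Γ_s = (Z_in − Z_s)/(Z_in + Z_s) = (-46.1 − j32.4)/(104 − j32.4), |Γ_s| = 0.518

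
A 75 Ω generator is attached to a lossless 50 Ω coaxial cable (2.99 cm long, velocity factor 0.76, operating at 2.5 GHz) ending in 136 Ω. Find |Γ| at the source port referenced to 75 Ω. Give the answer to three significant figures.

λ = v/f = 0.76·c / 2.5 GHz = 0.0912 m
βl = 2π·l/λ = 2π × 0.328 = 118°
tan(βl) = -1.88
Z_in = Z_0·(Z_L + jZ_0·tanβl)/(Z_0 + jZ_L·tanβl) = 22.7 + j22.2 Ω
Γ_s = (Z_in − Z_s)/(Z_in + Z_s) = (-52.3 + j22.2)/(97.7 + j22.2), |Γ_s| = 0.567

|Γ| ≈ 0.567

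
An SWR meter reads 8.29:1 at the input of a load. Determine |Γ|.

|Γ| ≈ 0.785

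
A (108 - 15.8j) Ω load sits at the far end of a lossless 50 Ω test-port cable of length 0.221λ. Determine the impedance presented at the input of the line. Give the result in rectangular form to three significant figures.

Z_in ≈ 22.7 − j3.95 Ω

βl = 2π × 0.221 = 79.6°
tan(βl) = tan(79.6°) = 5.43
Z_in = Z_0·(Z_L + jZ_0·tanβl)/(Z_0 + jZ_L·tanβl)
     = 50·(108 + j256)/(136 + j586)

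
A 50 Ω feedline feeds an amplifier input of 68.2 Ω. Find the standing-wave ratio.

VSWR ≈ 1.36

Γ = (68.2 − 50)/(68.2 + 50) = 0.154
VSWR = (1 + 0.154)/(1 − 0.154)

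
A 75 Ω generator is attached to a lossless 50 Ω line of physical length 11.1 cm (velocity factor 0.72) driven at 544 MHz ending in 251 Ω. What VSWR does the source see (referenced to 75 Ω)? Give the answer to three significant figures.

λ = v/f = 0.72·c / 544 MHz = 0.397 m
βl = 2π·l/λ = 2π × 0.28 = 101°
tan(βl) = -5.32
Z_in = Z_0·(Z_L + jZ_0·tanβl)/(Z_0 + jZ_L·tanβl) = 10.3 + j9.01 Ω
Γ_s = (Z_in − Z_s)/(Z_in + Z_s) = (-64.7 + j9.01)/(85.3 + j9.01), |Γ_s| = 0.762
VSWR = (1 + |Γ_s|)/(1 − |Γ_s|)

VSWR ≈ 7.39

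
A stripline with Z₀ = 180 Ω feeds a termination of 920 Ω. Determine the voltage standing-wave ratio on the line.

VSWR ≈ 5.11

For a purely resistive load, VSWR = R_L/Z_0 or Z_0/R_L (whichever > 1) = 920/180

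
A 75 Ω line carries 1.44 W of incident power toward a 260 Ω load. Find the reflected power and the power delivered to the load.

Γ = (260 − 75)/(260 + 75) = 0.552
|Γ|² = 0.305
P_refl = |Γ|²·P_inc = 0.439 W, P_del = (1 − |Γ|²)·P_inc = 1 W

P_reflected ≈ 0.439 W; P_delivered ≈ 1 W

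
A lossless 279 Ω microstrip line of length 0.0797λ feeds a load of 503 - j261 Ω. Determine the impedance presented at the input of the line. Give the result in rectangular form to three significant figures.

Z_in ≈ 201 − j202 Ω

βl = 2π × 0.0797 = 28.7°
tan(βl) = tan(28.7°) = 0.547
Z_in = Z_0·(Z_L + jZ_0·tanβl)/(Z_0 + jZ_L·tanβl)
     = 279·(503 − j108)/(422 + j275)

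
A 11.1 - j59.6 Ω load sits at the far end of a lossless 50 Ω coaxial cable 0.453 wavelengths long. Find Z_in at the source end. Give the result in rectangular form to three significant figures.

βl = 2π × 0.453 = 163°
tan(βl) = tan(163°) = -0.304
Z_in = Z_0·(Z_L + jZ_0·tanβl)/(Z_0 + jZ_L·tanβl)
     = 50·(11.1 − j74.8)/(31.9 − j3.38)

Z_in ≈ 29.5 − j114 Ω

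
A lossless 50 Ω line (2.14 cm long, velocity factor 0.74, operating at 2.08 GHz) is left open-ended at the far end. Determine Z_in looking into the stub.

Z_in ≈ −j16.1 Ω

λ = v/f = 0.74·c / 2.08 GHz = 0.107 m
βl = 2π·l/λ = 2π × 0.201 = 72.2°
tan(βl) = 3.11
For an open-ended stub, Z_in = −jZ_0·cot(βl) = −jZ_0/tan(βl)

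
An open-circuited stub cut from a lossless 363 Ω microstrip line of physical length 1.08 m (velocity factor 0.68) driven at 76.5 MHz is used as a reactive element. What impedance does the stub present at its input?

Z_in ≈ +j534 Ω

λ = v/f = 0.68·c / 76.5 MHz = 2.67 m
βl = 2π·l/λ = 2π × 0.405 = 146°
tan(βl) = -0.68
For an open-circuited stub, Z_in = −jZ_0·cot(βl) = −jZ_0/tan(βl)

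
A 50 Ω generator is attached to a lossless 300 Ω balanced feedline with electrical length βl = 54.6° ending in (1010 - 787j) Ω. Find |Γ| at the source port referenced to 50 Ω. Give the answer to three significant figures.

tan(βl) = 1.41
Z_in = Z_0·(Z_L + jZ_0·tanβl)/(Z_0 + jZ_L·tanβl) = 67.7 − j146 Ω
Γ_s = (Z_in − Z_s)/(Z_in + Z_s) = (17.7 − j146)/(118 − j146), |Γ_s| = 0.784

|Γ| ≈ 0.784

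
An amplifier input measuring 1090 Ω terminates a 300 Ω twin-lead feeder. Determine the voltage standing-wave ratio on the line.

VSWR ≈ 3.63

Γ = (1090 − 300)/(1090 + 300) = 0.568
VSWR = (1 + 0.568)/(1 − 0.568)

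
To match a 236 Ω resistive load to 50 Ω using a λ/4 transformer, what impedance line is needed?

Z_qwt = √(Z_0·R_L) = √(50 × 236) = √11800

Z_qwt ≈ 109 Ω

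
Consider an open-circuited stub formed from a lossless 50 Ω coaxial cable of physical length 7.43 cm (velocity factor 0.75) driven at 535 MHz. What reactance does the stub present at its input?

λ = v/f = 0.75·c / 535 MHz = 0.421 m
βl = 2π·l/λ = 2π × 0.177 = 63.6°
tan(βl) = 2.01
For an open-circuited stub, Z_in = −jZ_0·cot(βl) = −jZ_0/tan(βl)

X_in ≈ -24.8 Ω (capacitive)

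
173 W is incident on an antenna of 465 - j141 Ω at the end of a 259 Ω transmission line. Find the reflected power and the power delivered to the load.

P_reflected ≈ 19.8 W; P_delivered ≈ 153 W

|Γ| = |(206 − j141)/(724 − j141)| = 0.338
|Γ|² = 0.115
P_refl = |Γ|²·P_inc = 19.8 W, P_del = (1 − |Γ|²)·P_inc = 153 W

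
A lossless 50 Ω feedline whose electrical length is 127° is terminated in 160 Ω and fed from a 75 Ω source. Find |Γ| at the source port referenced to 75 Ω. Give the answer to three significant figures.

tan(βl) = -1.33
Z_in = Z_0·(Z_L + jZ_0·tanβl)/(Z_0 + jZ_L·tanβl) = 23.2 + j32.2 Ω
Γ_s = (Z_in − Z_s)/(Z_in + Z_s) = (-51.8 + j32.2)/(98.2 + j32.2), |Γ_s| = 0.59

|Γ| ≈ 0.59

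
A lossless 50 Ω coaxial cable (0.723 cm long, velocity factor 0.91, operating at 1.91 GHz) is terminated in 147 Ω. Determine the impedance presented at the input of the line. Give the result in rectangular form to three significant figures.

λ = v/f = 0.91·c / 1.91 GHz = 0.143 m
βl = 2π·l/λ = 2π × 0.0506 = 18.2°
tan(βl) = tan(18.2°) = 0.329
Z_in = Z_0·(Z_L + jZ_0·tanβl)/(Z_0 + jZ_L·tanβl)
     = 50·(147 + j16.4)/(50 + j48.4)

Z_in ≈ 84.2 − j65 Ω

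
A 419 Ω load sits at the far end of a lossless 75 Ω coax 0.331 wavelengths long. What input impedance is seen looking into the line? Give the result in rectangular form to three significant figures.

Z_in ≈ 17.4 + j40.1 Ω

βl = 2π × 0.331 = 119°
tan(βl) = tan(119°) = -1.79
Z_in = Z_0·(Z_L + jZ_0·tanβl)/(Z_0 + jZ_L·tanβl)
     = 75·(419 − j134)/(75 − j751)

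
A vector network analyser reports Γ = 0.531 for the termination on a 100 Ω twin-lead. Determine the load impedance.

Z_L ≈ 326 Ω

Z_L = Z_0·(1 + Γ)/(1 − Γ) = 100·(1.53)/(0.469)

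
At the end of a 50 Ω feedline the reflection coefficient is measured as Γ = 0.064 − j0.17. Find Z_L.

Z_L ≈ 53.4 − j18.8 Ω

Z_L = Z_0·(1 + Γ)/(1 − Γ) = 50·(1.06 − j0.17)/(0.936 + j0.17)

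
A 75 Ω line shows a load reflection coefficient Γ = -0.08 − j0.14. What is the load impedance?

Z_L ≈ 61.6 − j17.7 Ω

Z_L = Z_0·(1 + Γ)/(1 − Γ) = 75·(0.92 − j0.14)/(1.08 + j0.14)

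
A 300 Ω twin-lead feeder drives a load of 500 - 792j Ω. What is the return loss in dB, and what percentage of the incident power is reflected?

Γ = (200 − j792)/(800 − j792), |Γ| = 0.726
RL = −20·log₁₀(0.726) = 2.79 dB
P_refl/P_inc = |Γ|² = 0.527

RL ≈ 2.79 dB; 52.7% of incident power reflected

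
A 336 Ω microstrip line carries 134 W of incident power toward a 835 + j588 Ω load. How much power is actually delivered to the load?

|Γ| = |(499 + j588)/(1171 + j588)| = 0.589
|Γ|² = 0.346
P_refl = |Γ|²·P_inc = 46.4 W, P_del = (1 − |Γ|²)·P_inc = 87.6 W

P_delivered ≈ 87.6 W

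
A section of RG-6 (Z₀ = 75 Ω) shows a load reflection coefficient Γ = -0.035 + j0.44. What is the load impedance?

Z_L ≈ 47.7 + j52.2 Ω

Z_L = Z_0·(1 + Γ)/(1 − Γ) = 75·(0.965 + j0.44)/(1.03 − j0.44)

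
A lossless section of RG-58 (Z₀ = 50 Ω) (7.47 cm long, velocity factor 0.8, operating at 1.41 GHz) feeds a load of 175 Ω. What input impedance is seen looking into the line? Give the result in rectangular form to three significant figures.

Z_in ≈ 67.8 + j75.8 Ω

λ = v/f = 0.8·c / 1.41 GHz = 0.17 m
βl = 2π·l/λ = 2π × 0.439 = 158°
tan(βl) = tan(158°) = -0.404
Z_in = Z_0·(Z_L + jZ_0·tanβl)/(Z_0 + jZ_L·tanβl)
     = 50·(175 − j20.2)/(50 − j70.7)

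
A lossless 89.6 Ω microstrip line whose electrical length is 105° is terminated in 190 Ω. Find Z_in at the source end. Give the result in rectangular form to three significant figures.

tan(βl) = tan(105°) = -3.73
Z_in = Z_0·(Z_L + jZ_0·tanβl)/(Z_0 + jZ_L·tanβl)
     = 89.6·(190 − j334)/(89.6 − j709)

Z_in ≈ 44.6 + j18.4 Ω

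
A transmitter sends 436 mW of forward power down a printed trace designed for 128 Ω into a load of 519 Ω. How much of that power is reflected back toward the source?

Γ = (519 − 128)/(519 + 128) = 0.604
|Γ|² = 0.365
P_refl = |Γ|²·P_inc = 159 mW, P_del = (1 − |Γ|²)·P_inc = 277 mW

P_reflected ≈ 159 mW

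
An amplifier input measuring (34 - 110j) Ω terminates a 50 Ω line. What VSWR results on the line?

Γ = (Z_L − Z_0)/(Z_L + Z_0) = (-16 − j110)/(84 − j110)
|Γ| = 111/138 = 0.803
VSWR = (1 + |Γ|)/(1 − |Γ|) = 1.8/0.197

VSWR ≈ 9.16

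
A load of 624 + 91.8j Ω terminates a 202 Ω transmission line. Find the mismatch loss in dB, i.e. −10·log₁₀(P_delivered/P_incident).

mismatch loss ≈ 1.37 dB

Γ = (422 + j91.8)/(826 + j91.8), |Γ| = 0.52
|Γ|² = 0.27, so P_del/P_inc = 1 − |Γ|² = 0.73
ML = −10·log₁₀(1 − |Γ|²)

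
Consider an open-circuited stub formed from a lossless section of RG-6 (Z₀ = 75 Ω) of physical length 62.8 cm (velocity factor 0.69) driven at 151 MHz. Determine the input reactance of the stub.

λ = v/f = 0.69·c / 151 MHz = 1.37 m
βl = 2π·l/λ = 2π × 0.458 = 165°
tan(βl) = -0.269
For an open-circuited stub, Z_in = −jZ_0·cot(βl) = −jZ_0/tan(βl)

X_in ≈ 278 Ω (inductive)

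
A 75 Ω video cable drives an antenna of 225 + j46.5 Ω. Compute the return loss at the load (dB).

RL ≈ 5.73 dB

Γ = (150 + j46.5)/(300 + j46.5), |Γ| = 0.517
RL = −20·log₁₀|Γ| = −20·log₁₀(0.517)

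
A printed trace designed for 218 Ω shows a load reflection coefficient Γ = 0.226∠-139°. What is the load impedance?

Z_L = Z_0·(1 + Γ)/(1 − Γ) = 218·(0.829 − j0.148)/(1.17 + j0.148)

Z_L ≈ 149 − j46.4 Ω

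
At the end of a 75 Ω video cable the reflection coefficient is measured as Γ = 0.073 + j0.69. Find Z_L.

Z_L = Z_0·(1 + Γ)/(1 − Γ) = 75·(1.07 + j0.69)/(0.927 − j0.69)

Z_L ≈ 29.1 + j77.5 Ω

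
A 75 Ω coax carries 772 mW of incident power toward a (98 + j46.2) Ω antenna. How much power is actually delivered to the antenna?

P_delivered ≈ 708 mW

|Γ| = |(23 + j46.2)/(173 + j46.2)| = 0.288
|Γ|² = 0.0831
P_refl = |Γ|²·P_inc = 64.1 mW, P_del = (1 − |Γ|²)·P_inc = 708 mW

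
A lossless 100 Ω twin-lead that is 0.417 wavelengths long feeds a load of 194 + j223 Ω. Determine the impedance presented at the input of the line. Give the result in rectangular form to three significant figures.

Z_in ≈ 40 + j92.1 Ω

βl = 2π × 0.417 = 150°
tan(βl) = tan(150°) = -0.575
Z_in = Z_0·(Z_L + jZ_0·tanβl)/(Z_0 + jZ_L·tanβl)
     = 100·(194 + j166)/(228 − j111)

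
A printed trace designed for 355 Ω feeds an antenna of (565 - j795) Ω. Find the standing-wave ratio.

Γ = (Z_L − Z_0)/(Z_L + Z_0) = (210 − j795)/(920 − j795)
|Γ| = 822/1220 = 0.676
VSWR = (1 + |Γ|)/(1 − |Γ|) = 1.68/0.324

VSWR ≈ 5.18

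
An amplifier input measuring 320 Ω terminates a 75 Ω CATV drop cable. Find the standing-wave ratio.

VSWR ≈ 4.27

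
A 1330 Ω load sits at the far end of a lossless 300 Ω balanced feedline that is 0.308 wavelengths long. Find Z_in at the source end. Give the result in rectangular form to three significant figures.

Z_in ≈ 76.9 + j108 Ω

βl = 2π × 0.308 = 111°
tan(βl) = tan(111°) = -2.62
Z_in = Z_0·(Z_L + jZ_0·tanβl)/(Z_0 + jZ_L·tanβl)
     = 300·(1330 − j786)/(300 − j3490)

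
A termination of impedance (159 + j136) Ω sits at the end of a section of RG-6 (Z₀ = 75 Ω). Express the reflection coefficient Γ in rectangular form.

Γ = (Z_L − Z_0)/(Z_L + Z_0) = (84 + j136)/(234 + j136)

Γ ≈ 0.521 + j0.278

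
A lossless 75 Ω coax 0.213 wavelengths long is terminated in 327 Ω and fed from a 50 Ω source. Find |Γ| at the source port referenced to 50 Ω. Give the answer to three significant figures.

βl = 2π × 0.213 = 76.7°
tan(βl) = 4.22
Z_in = Z_0·(Z_L + jZ_0·tanβl)/(Z_0 + jZ_L·tanβl) = 18.1 − j16.8 Ω
Γ_s = (Z_in − Z_s)/(Z_in + Z_s) = (-31.9 − j16.8)/(68.1 − j16.8), |Γ_s| = 0.514

|Γ| ≈ 0.514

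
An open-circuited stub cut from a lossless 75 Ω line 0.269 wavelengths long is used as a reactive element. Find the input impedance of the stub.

βl = 2π × 0.269 = 96.8°
tan(βl) = -8.34
For an open-circuited stub, Z_in = −jZ_0·cot(βl) = −jZ_0/tan(βl)

Z_in ≈ +j9 Ω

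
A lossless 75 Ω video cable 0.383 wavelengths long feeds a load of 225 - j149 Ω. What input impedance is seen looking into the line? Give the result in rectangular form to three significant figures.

Z_in ≈ 51.2 + j98 Ω

βl = 2π × 0.383 = 138°
tan(βl) = tan(138°) = -0.904
Z_in = Z_0·(Z_L + jZ_0·tanβl)/(Z_0 + jZ_L·tanβl)
     = 75·(225 − j217)/(-59.7 − j203)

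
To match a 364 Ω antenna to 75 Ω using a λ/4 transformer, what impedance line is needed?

Z_qwt ≈ 165 Ω

Z_qwt = √(Z_0·R_L) = √(75 × 364) = √27300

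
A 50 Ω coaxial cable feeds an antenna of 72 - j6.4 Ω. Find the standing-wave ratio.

Γ = (Z_L − Z_0)/(Z_L + Z_0) = (22 − j6.4)/(122 − j6.4)
|Γ| = 22.9/122 = 0.188
VSWR = (1 + |Γ|)/(1 − |Γ|) = 1.19/0.812

VSWR ≈ 1.46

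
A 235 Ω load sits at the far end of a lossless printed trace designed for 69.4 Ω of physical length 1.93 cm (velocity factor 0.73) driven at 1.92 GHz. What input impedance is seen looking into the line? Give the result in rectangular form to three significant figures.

λ = v/f = 0.73·c / 1.92 GHz = 0.114 m
βl = 2π·l/λ = 2π × 0.169 = 60.9°
tan(βl) = tan(60.9°) = 1.8
Z_in = Z_0·(Z_L + jZ_0·tanβl)/(Z_0 + jZ_L·tanβl)
     = 69.4·(235 + j125)/(69.4 + j422)

Z_in ≈ 26.1 − j34.3 Ω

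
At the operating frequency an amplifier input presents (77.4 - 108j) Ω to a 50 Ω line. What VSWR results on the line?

VSWR ≈ 5.01

Γ = (Z_L − Z_0)/(Z_L + Z_0) = (27.4 − j108)/(127.4 − j108)
|Γ| = 111/167 = 0.667
VSWR = (1 + |Γ|)/(1 − |Γ|) = 1.67/0.333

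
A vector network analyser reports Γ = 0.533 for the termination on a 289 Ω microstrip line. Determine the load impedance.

Z_L ≈ 949 Ω

Z_L = Z_0·(1 + Γ)/(1 − Γ) = 289·(1.53)/(0.467)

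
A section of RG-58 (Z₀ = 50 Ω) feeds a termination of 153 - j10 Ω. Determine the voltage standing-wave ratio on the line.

Γ = (Z_L − Z_0)/(Z_L + Z_0) = (103 − j10)/(203 − j10)
|Γ| = 103/203 = 0.509
VSWR = (1 + |Γ|)/(1 − |Γ|) = 1.51/0.491

VSWR ≈ 3.07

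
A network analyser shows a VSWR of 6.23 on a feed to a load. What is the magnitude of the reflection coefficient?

|Γ| = (S − 1)/(S + 1) = (6.23 − 1)/(6.23 + 1) = 5.23/7.23

|Γ| ≈ 0.723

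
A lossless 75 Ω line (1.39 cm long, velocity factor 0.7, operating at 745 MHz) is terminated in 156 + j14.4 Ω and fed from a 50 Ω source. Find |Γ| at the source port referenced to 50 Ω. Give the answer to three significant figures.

|Γ| ≈ 0.507

λ = v/f = 0.7·c / 745 MHz = 0.282 m
βl = 2π·l/λ = 2π × 0.0493 = 17.8°
tan(βl) = 0.32
Z_in = Z_0·(Z_L + jZ_0·tanβl)/(Z_0 + jZ_L·tanβl) = 130 − j51.2 Ω
Γ_s = (Z_in − Z_s)/(Z_in + Z_s) = (79.9 − j51.2)/(180 − j51.2), |Γ_s| = 0.507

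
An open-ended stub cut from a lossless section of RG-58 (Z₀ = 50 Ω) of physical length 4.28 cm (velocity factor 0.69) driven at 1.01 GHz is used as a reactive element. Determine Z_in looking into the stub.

λ = v/f = 0.69·c / 1.01 GHz = 0.205 m
βl = 2π·l/λ = 2π × 0.209 = 75.2°
tan(βl) = 3.78
For an open-ended stub, Z_in = −jZ_0·cot(βl) = −jZ_0/tan(βl)

Z_in ≈ −j13.2 Ω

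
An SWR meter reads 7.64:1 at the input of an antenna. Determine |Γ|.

|Γ| ≈ 0.769

|Γ| = (S − 1)/(S + 1) = (7.64 − 1)/(7.64 + 1) = 6.64/8.64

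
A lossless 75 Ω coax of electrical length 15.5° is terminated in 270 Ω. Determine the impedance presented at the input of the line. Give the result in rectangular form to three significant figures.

Z_in ≈ 146 − j125 Ω

tan(βl) = tan(15.5°) = 0.277
Z_in = Z_0·(Z_L + jZ_0·tanβl)/(Z_0 + jZ_L·tanβl)
     = 75·(270 + j20.8)/(75 + j74.9)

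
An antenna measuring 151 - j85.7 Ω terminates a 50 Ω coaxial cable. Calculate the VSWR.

VSWR ≈ 4.08

Γ = (Z_L − Z_0)/(Z_L + Z_0) = (101 − j85.7)/(201 − j85.7)
|Γ| = 132/219 = 0.606
VSWR = (1 + |Γ|)/(1 − |Γ|) = 1.61/0.394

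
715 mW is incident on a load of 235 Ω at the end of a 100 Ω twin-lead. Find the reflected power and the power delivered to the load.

Γ = (235 − 100)/(235 + 100) = 0.403
|Γ|² = 0.162
P_refl = |Γ|²·P_inc = 116 mW, P_del = (1 − |Γ|²)·P_inc = 599 mW

P_reflected ≈ 116 mW; P_delivered ≈ 599 mW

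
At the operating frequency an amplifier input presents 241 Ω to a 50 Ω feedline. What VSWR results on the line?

For a purely resistive load, VSWR = R_L/Z_0 or Z_0/R_L (whichever > 1) = 241/50

VSWR ≈ 4.82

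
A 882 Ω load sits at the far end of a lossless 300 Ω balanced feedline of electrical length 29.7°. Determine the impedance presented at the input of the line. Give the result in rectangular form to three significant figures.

tan(βl) = tan(29.7°) = 0.57
Z_in = Z_0·(Z_L + jZ_0·tanβl)/(Z_0 + jZ_L·tanβl)
     = 300·(882 + j171)/(300 + j503)

Z_in ≈ 307 − j343 Ω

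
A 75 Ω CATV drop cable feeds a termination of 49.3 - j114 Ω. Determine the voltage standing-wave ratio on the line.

VSWR ≈ 5.51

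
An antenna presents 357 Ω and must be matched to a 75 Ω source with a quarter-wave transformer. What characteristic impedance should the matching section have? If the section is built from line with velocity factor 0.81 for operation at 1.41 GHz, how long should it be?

Z_qwt ≈ 164 Ω; length ≈ 4.31 cm

Z_qwt = √(Z_0·R_L) = √(75 × 357) = √26780
λ = 0.81·c/f = 0.172 m, so l = λ/4 = 0.0431 m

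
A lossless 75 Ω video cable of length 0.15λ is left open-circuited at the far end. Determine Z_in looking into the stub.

Z_in ≈ −j54.5 Ω

βl = 2π × 0.15 = 54°
tan(βl) = 1.38
For an open-circuited stub, Z_in = −jZ_0·cot(βl) = −jZ_0/tan(βl)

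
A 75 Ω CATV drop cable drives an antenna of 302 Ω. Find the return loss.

RL ≈ 4.41 dB

Γ = (302 − 75)/(302 + 75) = 0.602
RL = −20·log₁₀|Γ| = −20·log₁₀(0.602)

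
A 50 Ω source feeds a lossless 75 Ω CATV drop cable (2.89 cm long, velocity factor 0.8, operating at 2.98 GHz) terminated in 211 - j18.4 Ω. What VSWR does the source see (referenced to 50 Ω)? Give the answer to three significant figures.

VSWR ≈ 2.98

λ = v/f = 0.8·c / 2.98 GHz = 0.0805 m
βl = 2π·l/λ = 2π × 0.359 = 129°
tan(βl) = -1.23
Z_in = Z_0·(Z_L + jZ_0·tanβl)/(Z_0 + jZ_L·tanβl) = 42.6 + j52.5 Ω
Γ_s = (Z_in − Z_s)/(Z_in + Z_s) = (-7.38 + j52.5)/(92.6 + j52.5), |Γ_s| = 0.498
VSWR = (1 + |Γ_s|)/(1 − |Γ_s|)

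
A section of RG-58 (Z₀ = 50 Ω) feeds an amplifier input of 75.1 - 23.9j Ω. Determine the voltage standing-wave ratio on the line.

VSWR ≈ 1.75

Γ = (Z_L − Z_0)/(Z_L + Z_0) = (25.1 − j23.9)/(125.1 − j23.9)
|Γ| = 34.7/127 = 0.272
VSWR = (1 + |Γ|)/(1 − |Γ|) = 1.27/0.728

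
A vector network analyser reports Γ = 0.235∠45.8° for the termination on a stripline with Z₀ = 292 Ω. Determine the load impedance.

Z_L ≈ 379 + j135 Ω

Z_L = Z_0·(1 + Γ)/(1 − Γ) = 292·(1.16 + j0.168)/(0.836 − j0.168)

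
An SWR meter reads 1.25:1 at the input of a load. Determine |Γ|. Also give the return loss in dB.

|Γ| ≈ 0.111; return loss ≈ 19.1 dB

|Γ| = (S − 1)/(S + 1) = (1.25 − 1)/(1.25 + 1) = 0.25/2.25
RL = −20·log₁₀|Γ| = −20·log₁₀(0.111)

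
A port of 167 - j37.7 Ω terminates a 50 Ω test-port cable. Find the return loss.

RL ≈ 5.07 dB

Γ = (117 − j37.7)/(217 − j37.7), |Γ| = 0.558
RL = −20·log₁₀|Γ| = −20·log₁₀(0.558)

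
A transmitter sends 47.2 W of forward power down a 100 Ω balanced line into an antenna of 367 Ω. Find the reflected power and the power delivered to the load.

Γ = (367 − 100)/(367 + 100) = 0.572
|Γ|² = 0.327
P_refl = |Γ|²·P_inc = 15.4 W, P_del = (1 − |Γ|²)·P_inc = 31.8 W

P_reflected ≈ 15.4 W; P_delivered ≈ 31.8 W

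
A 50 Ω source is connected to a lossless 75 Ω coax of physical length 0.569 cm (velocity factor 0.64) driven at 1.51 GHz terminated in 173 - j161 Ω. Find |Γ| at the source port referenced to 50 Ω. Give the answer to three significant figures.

|Γ| ≈ 0.711

λ = v/f = 0.64·c / 1.51 GHz = 0.127 m
βl = 2π·l/λ = 2π × 0.0447 = 16.1°
tan(βl) = 0.289
Z_in = Z_0·(Z_L + jZ_0·tanβl)/(Z_0 + jZ_L·tanβl) = 61.1 − j111 Ω
Γ_s = (Z_in − Z_s)/(Z_in + Z_s) = (11.1 − j111)/(111 − j111), |Γ_s| = 0.711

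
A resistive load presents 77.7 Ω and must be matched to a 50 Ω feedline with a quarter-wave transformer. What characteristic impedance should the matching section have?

Z_qwt ≈ 62.3 Ω

Z_qwt = √(Z_0·R_L) = √(50 × 77.7) = √3885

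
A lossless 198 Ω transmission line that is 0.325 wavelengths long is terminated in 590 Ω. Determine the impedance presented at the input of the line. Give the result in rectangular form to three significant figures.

Z_in ≈ 81.3 + j87 Ω

βl = 2π × 0.325 = 117°
tan(βl) = tan(117°) = -1.96
Z_in = Z_0·(Z_L + jZ_0·tanβl)/(Z_0 + jZ_L·tanβl)
     = 198·(590 − j389)/(198 − j1160)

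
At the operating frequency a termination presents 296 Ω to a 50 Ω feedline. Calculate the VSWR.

VSWR ≈ 5.92

Γ = (296 − 50)/(296 + 50) = 0.711
VSWR = (1 + 0.711)/(1 − 0.711)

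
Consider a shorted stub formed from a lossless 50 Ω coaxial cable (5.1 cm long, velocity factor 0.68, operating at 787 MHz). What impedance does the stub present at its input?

Z_in ≈ +j144 Ω

λ = v/f = 0.68·c / 787 MHz = 0.259 m
βl = 2π·l/λ = 2π × 0.197 = 70.8°
tan(βl) = 2.88
For a shorted stub, Z_in = jZ_0·tan(βl)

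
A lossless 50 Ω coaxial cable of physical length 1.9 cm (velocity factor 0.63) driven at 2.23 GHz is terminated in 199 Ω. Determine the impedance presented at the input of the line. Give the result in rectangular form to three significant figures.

Z_in ≈ 12.9 − j7.65 Ω

λ = v/f = 0.63·c / 2.23 GHz = 0.0848 m
βl = 2π·l/λ = 2π × 0.224 = 80.7°
tan(βl) = tan(80.7°) = 6.11
Z_in = Z_0·(Z_L + jZ_0·tanβl)/(Z_0 + jZ_L·tanβl)
     = 50·(199 + j305)/(50 + j1220)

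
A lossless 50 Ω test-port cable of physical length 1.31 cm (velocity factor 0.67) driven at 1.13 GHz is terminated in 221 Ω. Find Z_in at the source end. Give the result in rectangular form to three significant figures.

λ = v/f = 0.67·c / 1.13 GHz = 0.178 m
βl = 2π·l/λ = 2π × 0.0736 = 26.5°
tan(βl) = tan(26.5°) = 0.499
Z_in = Z_0·(Z_L + jZ_0·tanβl)/(Z_0 + jZ_L·tanβl)
     = 50·(221 + j24.9)/(50 + j110)

Z_in ≈ 47.1 − j78.9 Ω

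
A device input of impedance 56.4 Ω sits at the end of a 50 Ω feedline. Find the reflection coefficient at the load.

Γ = (Z_L − Z_0)/(Z_L + Z_0) = (56.4 − 50)/(56.4 + 50) = 6.4/106.4

Γ = 0.0602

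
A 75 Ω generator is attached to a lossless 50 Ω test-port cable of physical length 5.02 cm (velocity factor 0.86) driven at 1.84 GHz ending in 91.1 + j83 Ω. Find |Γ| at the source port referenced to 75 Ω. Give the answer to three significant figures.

λ = v/f = 0.86·c / 1.84 GHz = 0.14 m
βl = 2π·l/λ = 2π × 0.358 = 129°
tan(βl) = -1.24
Z_in = Z_0·(Z_L + jZ_0·tanβl)/(Z_0 + jZ_L·tanβl) = 16 + j18.7 Ω
Γ_s = (Z_in − Z_s)/(Z_in + Z_s) = (-59 + j18.7)/(91 + j18.7), |Γ_s| = 0.666

|Γ| ≈ 0.666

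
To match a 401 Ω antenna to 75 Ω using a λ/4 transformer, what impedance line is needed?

Z_qwt ≈ 173 Ω

Z_qwt = √(Z_0·R_L) = √(75 × 401) = √30080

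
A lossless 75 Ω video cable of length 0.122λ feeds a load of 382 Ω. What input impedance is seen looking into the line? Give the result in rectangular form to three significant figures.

Z_in ≈ 29.4 − j71.9 Ω

βl = 2π × 0.122 = 43.9°
tan(βl) = tan(43.9°) = 0.963
Z_in = Z_0·(Z_L + jZ_0·tanβl)/(Z_0 + jZ_L·tanβl)
     = 75·(382 + j72.2)/(75 + j368)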